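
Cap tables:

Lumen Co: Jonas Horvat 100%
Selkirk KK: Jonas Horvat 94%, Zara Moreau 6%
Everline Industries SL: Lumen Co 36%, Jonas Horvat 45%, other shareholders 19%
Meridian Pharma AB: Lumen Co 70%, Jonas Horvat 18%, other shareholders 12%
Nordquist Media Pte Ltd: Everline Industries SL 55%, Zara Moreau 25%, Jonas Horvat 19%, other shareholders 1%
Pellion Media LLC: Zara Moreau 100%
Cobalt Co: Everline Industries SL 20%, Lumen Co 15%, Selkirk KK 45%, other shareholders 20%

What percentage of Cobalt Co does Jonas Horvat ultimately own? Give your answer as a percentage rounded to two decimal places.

73.50%

Jonas reaches Cobalt along 4 paths.
Via Lumen → Everline: 100% × 36% × 20% = 7.2%.
Via Everline: 45% × 20% = 9%.
Via Lumen: 100% × 15% = 15%.
Via Selkirk: 94% × 45% = 42.3%.
Total: 7.2% + 9% + 15% + 42.3% = 73.5%.
Rounded: 73.50%.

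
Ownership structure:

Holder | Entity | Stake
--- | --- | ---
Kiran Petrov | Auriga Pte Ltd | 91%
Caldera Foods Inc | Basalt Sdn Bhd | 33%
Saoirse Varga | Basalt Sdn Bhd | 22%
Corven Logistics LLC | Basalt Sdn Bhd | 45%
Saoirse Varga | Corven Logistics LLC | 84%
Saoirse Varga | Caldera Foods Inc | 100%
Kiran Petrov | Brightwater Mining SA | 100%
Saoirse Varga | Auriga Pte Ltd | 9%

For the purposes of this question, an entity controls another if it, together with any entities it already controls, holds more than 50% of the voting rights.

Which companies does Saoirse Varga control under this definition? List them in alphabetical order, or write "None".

Basalt Sdn Bhd, Caldera Foods Inc, Corven Logistics LLC

Saoirse holds 100% of Caldera, so Saoirse controls Caldera.
Saoirse holds 84% of Corven, so Saoirse controls Corven.
Saoirse and Corven and Caldera together hold 22% + 45% + 33% = 100% of Basalt, so Saoirse controls Basalt.
No other company's threshold is met.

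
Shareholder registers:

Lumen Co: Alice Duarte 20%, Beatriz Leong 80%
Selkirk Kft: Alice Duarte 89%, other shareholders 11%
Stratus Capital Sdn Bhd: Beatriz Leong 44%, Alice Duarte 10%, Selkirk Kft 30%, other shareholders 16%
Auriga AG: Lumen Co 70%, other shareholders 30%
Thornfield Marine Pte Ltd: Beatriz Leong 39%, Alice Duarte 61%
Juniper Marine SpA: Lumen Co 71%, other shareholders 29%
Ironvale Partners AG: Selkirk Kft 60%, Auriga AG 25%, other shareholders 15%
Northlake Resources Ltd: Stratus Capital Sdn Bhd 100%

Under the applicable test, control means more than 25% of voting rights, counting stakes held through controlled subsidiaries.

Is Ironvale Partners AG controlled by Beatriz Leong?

Beatriz holds 80% of Lumen, so Beatriz controls Lumen.
Beatriz holds 44% of Stratus, so Beatriz controls Stratus.
Lumen holds 70% of Auriga, so Beatriz controls Auriga.
Beatriz holds 39% of Thornfield, so Beatriz controls Thornfield.
Lumen holds 71% of Juniper, so Beatriz controls Juniper.
Stratus holds 100% of Northlake, so Beatriz controls Northlake.
In Ironvale, Beatriz's side holds only 25%, not > 25%.
So Beatriz does not control Ironvale.

No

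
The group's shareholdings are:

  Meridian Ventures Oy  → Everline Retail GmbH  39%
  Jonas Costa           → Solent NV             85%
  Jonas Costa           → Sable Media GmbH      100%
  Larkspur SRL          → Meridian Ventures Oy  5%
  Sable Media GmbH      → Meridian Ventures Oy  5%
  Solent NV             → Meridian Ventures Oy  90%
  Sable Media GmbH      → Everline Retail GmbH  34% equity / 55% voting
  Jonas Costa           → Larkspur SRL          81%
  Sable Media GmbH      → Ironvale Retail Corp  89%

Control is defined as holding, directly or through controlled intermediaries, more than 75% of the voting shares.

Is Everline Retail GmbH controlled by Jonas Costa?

Jonas holds 100% of Sable, so Jonas controls Sable.
Jonas holds 81% of Larkspur, so Jonas controls Larkspur.
Jonas holds 85% of Solent, so Jonas controls Solent.
Sable and Solent and Larkspur together hold 5% + 90% + 5% = 100% of Meridian, so Jonas controls Meridian.
Meridian and Sable together hold 39% + 55% = 94% of Everline, so Jonas controls Everline.

Yes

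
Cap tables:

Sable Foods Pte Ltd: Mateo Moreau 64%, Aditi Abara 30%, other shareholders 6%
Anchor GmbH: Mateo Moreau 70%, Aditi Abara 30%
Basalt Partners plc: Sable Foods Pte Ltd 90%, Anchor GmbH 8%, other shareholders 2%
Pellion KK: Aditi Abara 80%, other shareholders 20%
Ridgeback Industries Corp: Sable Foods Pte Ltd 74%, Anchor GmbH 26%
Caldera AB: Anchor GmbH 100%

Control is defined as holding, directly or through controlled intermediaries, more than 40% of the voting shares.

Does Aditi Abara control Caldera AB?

Aditi holds 80% of Pellion, so Aditi controls Pellion.
Neither Aditi nor any entity Aditi controls holds any voting interest in Caldera.
So Aditi does not control Caldera.

No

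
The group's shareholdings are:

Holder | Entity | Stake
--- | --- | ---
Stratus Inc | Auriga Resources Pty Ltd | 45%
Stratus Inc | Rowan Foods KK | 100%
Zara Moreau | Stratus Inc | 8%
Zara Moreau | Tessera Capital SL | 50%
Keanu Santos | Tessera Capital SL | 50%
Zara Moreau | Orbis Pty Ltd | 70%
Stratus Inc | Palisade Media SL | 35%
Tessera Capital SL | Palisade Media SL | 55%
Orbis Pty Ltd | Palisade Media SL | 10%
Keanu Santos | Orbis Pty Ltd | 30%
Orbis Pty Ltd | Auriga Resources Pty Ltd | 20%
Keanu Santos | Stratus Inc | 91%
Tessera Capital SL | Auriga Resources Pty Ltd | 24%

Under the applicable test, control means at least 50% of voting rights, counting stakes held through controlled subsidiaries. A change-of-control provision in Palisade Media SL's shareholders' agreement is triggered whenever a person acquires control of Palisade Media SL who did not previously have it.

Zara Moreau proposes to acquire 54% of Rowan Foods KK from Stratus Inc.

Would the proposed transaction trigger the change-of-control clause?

No

The purchase adds only to Zara's holdings (Stratus's stake shrinks), so Zara is the only person who could newly come to control Palisade.
Zara holds 70% of Orbis, so Zara controls Orbis.
Zara holds 50% of Tessera, so Zara controls Tessera.
Tessera and Orbis together hold 55% + 10% = 65% of Palisade, so Zara controls Palisade.
So Zara already controls Palisade before the transaction.
After the purchase, Zara holds 54% of Rowan directly, and Stratus's stake falls to 46%.
Zara controlled Palisade already, so this is not a new person acquiring control; every other person's position is unchanged or reduced.
No new person acquires control, so the clause is not triggered.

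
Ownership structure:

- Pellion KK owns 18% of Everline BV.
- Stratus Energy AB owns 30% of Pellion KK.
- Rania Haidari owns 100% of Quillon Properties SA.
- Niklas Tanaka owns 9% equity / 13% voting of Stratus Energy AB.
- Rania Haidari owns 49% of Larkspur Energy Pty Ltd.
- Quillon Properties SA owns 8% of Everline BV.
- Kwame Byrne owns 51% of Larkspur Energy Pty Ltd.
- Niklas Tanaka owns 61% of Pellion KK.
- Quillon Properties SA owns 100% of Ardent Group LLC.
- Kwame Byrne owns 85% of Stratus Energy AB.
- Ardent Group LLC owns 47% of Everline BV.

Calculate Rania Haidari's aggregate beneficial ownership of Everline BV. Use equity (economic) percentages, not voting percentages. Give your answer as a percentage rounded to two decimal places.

55.00%

Rania reaches Everline along 2 paths.
Via Quillon → Ardent: 100% × 100% × 47% = 47%.
Via Quillon: 100% × 8% = 8%.
Total: 47% + 8% = 55%.
Rounded: 55.00%.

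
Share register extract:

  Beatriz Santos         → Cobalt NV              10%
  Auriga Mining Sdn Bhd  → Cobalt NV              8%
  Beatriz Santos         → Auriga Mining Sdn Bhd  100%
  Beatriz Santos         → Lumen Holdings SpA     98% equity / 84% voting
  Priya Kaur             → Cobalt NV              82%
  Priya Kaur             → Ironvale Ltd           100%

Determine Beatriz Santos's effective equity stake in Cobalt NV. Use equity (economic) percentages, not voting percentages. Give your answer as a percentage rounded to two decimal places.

Beatriz reaches Cobalt along 2 paths.
Direct stake: 10% = 10%.
Via Auriga: 100% × 8% = 8%.
Total: 10% + 8% = 18%.
Rounded: 18.00%.

18.00%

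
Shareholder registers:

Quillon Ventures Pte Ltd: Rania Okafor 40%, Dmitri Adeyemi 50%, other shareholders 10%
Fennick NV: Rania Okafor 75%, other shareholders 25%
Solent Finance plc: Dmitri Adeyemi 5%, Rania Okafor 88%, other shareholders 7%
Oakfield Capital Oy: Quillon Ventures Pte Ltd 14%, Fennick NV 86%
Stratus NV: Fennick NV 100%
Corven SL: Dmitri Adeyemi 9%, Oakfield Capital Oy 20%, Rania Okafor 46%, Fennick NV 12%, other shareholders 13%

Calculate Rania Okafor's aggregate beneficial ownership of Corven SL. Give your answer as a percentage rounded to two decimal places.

69.02%

Rania reaches Corven along 4 paths.
Via Quillon → Oakfield: 40% × 14% × 20% = 1.12%.
Via Fennick → Oakfield: 75% × 86% × 20% = 12.9%.
Direct stake: 46% = 46%.
Via Fennick: 75% × 12% = 9%.
Total: 1.12% + 12.9% + 46% + 9% = 69.02%.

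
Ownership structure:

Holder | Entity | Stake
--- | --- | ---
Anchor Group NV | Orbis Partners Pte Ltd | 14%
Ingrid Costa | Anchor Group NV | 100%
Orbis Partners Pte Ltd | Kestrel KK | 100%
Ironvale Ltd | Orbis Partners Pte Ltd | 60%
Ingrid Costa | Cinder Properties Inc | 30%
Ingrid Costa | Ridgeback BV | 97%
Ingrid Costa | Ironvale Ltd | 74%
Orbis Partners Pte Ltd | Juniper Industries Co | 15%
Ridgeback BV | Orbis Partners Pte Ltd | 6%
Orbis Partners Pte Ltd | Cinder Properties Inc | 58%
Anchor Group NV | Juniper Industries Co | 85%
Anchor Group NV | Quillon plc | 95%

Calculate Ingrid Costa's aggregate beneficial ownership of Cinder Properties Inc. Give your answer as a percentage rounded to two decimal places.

67.25%

Ingrid reaches Cinder along 4 paths.
Direct stake: 30% = 30%.
Via Ironvale → Orbis: 74% × 60% × 58% = 25.752%.
Via Ridgeback → Orbis: 97% × 6% × 58% = 3.3756%.
Via Anchor → Orbis: 100% × 14% × 58% = 8.12%.
Total: 30% + 25.752% + 3.3756% + 8.12% = 67.2476%.
Rounded: 67.25%.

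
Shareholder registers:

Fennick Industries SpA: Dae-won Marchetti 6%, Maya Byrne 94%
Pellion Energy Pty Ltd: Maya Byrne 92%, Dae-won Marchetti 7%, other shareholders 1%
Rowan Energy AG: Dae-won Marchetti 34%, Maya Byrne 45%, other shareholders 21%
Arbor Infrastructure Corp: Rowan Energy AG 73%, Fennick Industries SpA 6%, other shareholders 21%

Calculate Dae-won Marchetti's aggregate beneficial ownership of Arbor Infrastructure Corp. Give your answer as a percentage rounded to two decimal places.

Dae-won reaches Arbor along 2 paths.
Via Rowan: 34% × 73% = 24.82%.
Via Fennick: 6% × 6% = 0.36%.
Total: 24.82% + 0.36% = 25.18%.

25.18%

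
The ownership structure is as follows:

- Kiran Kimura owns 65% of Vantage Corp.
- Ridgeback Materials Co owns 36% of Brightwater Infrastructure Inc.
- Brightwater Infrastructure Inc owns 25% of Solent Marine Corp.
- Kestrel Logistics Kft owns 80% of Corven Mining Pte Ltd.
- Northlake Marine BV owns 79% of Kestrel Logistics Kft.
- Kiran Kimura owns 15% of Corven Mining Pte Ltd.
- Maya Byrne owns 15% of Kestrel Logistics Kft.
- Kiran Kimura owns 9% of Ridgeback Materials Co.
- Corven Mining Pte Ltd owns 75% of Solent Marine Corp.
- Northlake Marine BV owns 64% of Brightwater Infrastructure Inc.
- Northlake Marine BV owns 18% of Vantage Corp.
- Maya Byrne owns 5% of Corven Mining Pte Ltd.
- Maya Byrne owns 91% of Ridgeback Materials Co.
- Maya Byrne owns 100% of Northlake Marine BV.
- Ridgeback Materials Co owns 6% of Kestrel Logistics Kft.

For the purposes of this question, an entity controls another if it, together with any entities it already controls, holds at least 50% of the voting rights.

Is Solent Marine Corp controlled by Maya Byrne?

Yes

Maya holds 91% of Ridgeback, so Maya controls Ridgeback.
Maya holds 100% of Northlake, so Maya controls Northlake.
Northlake and Ridgeback together hold 64% + 36% = 100% of Brightwater, so Maya controls Brightwater.
Northlake and Maya and Ridgeback together hold 79% + 15% + 6% = 100% of Kestrel, so Maya controls Kestrel.
Kestrel and Maya together hold 80% + 5% = 85% of Corven, so Maya controls Corven.
Brightwater and Corven together hold 25% + 75% = 100% of Solent, so Maya controls Solent.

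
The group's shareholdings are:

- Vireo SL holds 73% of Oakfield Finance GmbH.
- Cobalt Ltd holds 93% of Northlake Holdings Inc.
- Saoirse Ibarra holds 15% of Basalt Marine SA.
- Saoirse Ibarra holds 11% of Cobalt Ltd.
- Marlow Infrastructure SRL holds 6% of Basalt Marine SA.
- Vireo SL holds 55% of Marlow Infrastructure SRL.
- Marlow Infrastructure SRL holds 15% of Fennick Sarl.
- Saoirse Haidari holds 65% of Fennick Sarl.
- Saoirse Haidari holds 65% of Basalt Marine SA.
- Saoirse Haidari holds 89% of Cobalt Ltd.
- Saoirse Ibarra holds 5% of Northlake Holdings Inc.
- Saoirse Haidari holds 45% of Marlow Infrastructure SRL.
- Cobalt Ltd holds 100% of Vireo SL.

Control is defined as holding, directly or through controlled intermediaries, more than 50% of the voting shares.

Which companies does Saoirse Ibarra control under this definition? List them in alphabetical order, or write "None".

None

Saoirse Ibarra's largest direct stake is 15% in Basalt, which does not meet the threshold.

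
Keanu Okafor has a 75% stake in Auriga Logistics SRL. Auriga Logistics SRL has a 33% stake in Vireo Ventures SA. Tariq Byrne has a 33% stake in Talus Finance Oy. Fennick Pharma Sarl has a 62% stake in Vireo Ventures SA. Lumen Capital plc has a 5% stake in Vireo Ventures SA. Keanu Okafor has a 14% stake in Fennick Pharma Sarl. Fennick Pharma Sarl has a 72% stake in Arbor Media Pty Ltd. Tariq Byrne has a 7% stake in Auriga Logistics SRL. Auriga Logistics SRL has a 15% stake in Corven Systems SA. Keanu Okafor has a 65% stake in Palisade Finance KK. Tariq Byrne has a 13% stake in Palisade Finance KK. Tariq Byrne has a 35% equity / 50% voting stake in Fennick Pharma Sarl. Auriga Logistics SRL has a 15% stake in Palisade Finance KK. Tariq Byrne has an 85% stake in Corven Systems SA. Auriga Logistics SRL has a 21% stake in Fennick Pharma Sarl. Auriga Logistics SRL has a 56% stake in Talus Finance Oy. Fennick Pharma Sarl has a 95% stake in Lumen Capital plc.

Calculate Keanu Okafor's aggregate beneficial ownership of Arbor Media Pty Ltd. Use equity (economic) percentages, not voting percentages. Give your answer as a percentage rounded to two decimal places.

21.42%

Keanu reaches Arbor along 2 paths.
Via Auriga → Fennick: 75% × 21% × 72% = 11.34%.
Via Fennick: 14% × 72% = 10.08%.
Total: 11.34% + 10.08% = 21.42%.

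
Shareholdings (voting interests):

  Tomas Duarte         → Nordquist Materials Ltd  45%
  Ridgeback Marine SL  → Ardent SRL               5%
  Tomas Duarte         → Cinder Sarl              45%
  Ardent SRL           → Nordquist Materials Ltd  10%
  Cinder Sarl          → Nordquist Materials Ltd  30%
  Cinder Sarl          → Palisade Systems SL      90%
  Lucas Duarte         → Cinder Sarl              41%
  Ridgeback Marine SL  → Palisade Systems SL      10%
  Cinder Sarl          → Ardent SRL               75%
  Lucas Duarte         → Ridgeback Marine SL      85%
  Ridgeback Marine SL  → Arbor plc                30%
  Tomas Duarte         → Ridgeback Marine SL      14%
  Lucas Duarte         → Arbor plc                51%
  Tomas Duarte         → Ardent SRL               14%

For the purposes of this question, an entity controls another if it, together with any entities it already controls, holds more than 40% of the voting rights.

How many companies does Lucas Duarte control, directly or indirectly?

5

Lucas holds 85% of Ridgeback, so Lucas controls Ridgeback.
Lucas holds 41% of Cinder, so Lucas controls Cinder.
Ridgeback and Cinder together hold 5% + 75% = 80% of Ardent, so Lucas controls Ardent.
Ridgeback and Lucas together hold 30% + 51% = 81% of Arbor, so Lucas controls Arbor.
Cinder and Ridgeback together hold 90% + 10% = 100% of Palisade, so Lucas controls Palisade.
No other company's threshold is met.
Lucas controls 5 companies.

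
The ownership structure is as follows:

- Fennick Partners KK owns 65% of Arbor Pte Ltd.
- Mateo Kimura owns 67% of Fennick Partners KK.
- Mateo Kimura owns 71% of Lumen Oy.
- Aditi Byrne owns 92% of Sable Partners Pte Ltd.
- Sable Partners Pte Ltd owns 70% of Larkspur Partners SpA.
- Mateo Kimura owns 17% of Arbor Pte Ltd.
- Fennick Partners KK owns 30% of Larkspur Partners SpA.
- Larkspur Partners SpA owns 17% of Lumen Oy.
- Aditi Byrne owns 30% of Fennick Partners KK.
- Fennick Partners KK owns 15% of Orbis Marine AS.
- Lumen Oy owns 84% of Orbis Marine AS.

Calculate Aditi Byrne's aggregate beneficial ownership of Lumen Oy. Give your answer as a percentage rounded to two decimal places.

12.48%

Aditi reaches Lumen along 2 paths.
Via Sable → Larkspur: 92% × 70% × 17% = 10.948%.
Via Fennick → Larkspur: 30% × 30% × 17% = 1.53%.
Total: 10.948% + 1.53% = 12.478%.
Rounded: 12.48%.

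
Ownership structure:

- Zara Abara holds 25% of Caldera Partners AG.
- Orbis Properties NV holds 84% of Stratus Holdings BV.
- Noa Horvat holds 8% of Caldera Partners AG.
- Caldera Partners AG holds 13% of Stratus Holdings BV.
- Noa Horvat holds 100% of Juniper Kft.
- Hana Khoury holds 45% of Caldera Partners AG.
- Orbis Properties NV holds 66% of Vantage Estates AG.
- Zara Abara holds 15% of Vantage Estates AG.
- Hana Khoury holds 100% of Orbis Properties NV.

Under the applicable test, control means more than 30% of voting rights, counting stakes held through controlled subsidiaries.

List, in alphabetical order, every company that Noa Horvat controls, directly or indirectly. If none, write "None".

Noa holds 100% of Juniper, so Noa controls Juniper.
No other company's threshold is met.

Juniper Kft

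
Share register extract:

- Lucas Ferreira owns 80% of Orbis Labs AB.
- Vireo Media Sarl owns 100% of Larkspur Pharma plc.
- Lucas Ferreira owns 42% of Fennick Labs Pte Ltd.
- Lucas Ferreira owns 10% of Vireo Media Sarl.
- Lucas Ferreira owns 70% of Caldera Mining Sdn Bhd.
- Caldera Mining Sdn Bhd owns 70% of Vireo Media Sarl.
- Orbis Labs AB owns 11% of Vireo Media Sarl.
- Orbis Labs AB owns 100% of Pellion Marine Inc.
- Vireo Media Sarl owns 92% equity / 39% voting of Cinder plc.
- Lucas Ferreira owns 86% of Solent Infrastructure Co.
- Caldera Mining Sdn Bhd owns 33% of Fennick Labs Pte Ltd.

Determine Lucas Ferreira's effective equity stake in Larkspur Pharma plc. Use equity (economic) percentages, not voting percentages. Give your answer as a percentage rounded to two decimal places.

Lucas reaches Larkspur along 3 paths.
Via Vireo: 10% × 100% = 10%.
Via Caldera → Vireo: 70% × 70% × 100% = 49%.
Via Orbis → Vireo: 80% × 11% × 100% = 8.8%.
Total: 10% + 49% + 8.8% = 67.8%.
Rounded: 67.80%.

67.80%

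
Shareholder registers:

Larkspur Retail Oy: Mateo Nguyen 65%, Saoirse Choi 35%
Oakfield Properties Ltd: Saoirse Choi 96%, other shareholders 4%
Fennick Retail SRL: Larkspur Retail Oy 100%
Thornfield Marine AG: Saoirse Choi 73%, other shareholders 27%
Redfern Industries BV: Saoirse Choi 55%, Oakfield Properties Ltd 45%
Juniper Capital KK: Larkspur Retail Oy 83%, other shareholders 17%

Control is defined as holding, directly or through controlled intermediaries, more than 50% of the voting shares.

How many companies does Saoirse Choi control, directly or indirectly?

3

Saoirse holds 96% of Oakfield, so Saoirse controls Oakfield.
Saoirse holds 73% of Thornfield, so Saoirse controls Thornfield.
Saoirse and Oakfield together hold 55% + 45% = 100% of Redfern, so Saoirse controls Redfern.
No other company's threshold is met.
Saoirse controls 3 companies.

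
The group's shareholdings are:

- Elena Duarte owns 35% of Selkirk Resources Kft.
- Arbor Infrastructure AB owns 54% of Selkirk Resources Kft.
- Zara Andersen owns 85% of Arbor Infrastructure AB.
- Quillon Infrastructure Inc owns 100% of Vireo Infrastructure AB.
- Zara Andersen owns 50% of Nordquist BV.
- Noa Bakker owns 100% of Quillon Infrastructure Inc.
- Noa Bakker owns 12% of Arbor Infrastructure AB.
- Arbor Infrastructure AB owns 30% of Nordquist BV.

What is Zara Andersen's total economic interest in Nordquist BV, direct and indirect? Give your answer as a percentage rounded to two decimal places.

75.50%

Zara reaches Nordquist along 2 paths.
Direct stake: 50% = 50%.
Via Arbor: 85% × 30% = 25.5%.
Total: 50% + 25.5% = 75.5%.
Rounded: 75.50%.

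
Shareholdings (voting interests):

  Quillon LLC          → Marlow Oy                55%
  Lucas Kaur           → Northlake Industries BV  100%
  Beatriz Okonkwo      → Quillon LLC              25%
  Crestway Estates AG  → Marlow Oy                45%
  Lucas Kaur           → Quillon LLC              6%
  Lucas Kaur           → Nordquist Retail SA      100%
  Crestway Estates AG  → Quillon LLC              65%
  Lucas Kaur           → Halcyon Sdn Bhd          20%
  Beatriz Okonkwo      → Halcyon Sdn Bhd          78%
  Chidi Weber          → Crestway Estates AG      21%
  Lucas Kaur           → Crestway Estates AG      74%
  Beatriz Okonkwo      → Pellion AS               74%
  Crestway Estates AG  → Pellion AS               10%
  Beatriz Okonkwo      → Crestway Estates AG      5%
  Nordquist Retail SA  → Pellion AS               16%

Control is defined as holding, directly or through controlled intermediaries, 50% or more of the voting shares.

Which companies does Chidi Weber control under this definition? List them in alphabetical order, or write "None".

None

Chidi's largest direct stake is 21% in Crestway, which does not meet the threshold.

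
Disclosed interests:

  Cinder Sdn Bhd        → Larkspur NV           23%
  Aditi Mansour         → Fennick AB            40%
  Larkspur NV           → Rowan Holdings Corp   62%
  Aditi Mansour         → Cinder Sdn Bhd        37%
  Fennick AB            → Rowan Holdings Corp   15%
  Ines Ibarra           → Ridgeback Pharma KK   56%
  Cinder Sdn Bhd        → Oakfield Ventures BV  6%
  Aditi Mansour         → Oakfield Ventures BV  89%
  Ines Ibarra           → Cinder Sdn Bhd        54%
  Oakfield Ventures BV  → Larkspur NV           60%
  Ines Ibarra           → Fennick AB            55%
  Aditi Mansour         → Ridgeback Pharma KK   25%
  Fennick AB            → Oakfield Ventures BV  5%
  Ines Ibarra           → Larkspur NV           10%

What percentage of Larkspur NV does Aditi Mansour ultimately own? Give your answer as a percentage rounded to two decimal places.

64.44%

Aditi reaches Larkspur along 4 paths.
Via Cinder → Oakfield: 37% × 6% × 60% = 1.332%.
Via Oakfield: 89% × 60% = 53.4%.
Via Fennick → Oakfield: 40% × 5% × 60% = 1.2%.
Via Cinder: 37% × 23% = 8.51%.
Total: 1.332% + 53.4% + 1.2% + 8.51% = 64.442%.
Rounded: 64.44%.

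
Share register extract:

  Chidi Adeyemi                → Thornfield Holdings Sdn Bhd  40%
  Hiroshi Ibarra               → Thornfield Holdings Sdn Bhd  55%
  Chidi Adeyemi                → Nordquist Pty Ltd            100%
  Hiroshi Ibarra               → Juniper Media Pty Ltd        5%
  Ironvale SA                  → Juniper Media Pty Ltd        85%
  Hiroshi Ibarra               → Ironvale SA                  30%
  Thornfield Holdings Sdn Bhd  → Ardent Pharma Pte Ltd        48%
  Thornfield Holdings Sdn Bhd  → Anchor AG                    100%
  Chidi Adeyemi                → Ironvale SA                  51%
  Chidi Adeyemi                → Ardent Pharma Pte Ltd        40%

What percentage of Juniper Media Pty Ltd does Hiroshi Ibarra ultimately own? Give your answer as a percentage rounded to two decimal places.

Hiroshi reaches Juniper along 2 paths.
Via Ironvale: 30% × 85% = 25.5%.
Direct stake: 5% = 5%.
Total: 25.5% + 5% = 30.5%.
Rounded: 30.50%.

30.50%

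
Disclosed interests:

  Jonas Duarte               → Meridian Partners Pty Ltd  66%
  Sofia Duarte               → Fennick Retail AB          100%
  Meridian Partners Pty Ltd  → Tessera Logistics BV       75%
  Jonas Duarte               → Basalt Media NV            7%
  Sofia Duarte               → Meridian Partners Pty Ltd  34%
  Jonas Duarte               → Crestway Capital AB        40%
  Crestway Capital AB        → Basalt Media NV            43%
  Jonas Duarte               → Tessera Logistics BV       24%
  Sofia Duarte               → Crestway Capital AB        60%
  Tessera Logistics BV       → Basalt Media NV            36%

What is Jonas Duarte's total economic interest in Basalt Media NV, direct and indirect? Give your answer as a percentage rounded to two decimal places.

50.66%

Jonas reaches Basalt along 4 paths.
Direct stake: 7% = 7%.
Via Crestway: 40% × 43% = 17.2%.
Via Tessera: 24% × 36% = 8.64%.
Via Meridian → Tessera: 66% × 75% × 36% = 17.82%.
Total: 7% + 17.2% + 8.64% + 17.82% = 50.66%.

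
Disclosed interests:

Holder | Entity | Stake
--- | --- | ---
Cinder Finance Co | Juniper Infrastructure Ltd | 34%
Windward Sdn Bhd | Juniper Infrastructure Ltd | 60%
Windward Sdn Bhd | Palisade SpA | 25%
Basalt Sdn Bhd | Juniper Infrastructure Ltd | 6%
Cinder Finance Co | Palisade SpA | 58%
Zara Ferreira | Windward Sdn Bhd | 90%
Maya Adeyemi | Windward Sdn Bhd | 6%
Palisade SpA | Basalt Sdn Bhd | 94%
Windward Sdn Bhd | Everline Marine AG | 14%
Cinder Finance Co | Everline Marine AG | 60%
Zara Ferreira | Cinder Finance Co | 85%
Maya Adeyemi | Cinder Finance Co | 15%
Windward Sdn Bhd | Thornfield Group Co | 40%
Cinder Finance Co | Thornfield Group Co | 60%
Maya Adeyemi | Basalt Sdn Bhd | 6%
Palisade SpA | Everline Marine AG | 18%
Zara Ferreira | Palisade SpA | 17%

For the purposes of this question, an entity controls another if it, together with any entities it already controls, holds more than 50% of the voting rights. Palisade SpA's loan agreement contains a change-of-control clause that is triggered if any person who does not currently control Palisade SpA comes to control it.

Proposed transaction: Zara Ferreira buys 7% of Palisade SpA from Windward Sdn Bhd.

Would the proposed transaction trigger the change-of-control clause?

The purchase adds only to Zara's holdings (Windward's stake shrinks), so Zara is the only person who could newly come to control Palisade.
Zara holds 90% of Windward, so Zara controls Windward.
Zara holds 85% of Cinder, so Zara controls Cinder.
Windward and Zara and Cinder together hold 25% + 17% + 58% = 100% of Palisade, so Zara controls Palisade.
So Zara already controls Palisade before the transaction.
After the purchase, Zara's direct stake in Palisade rises to 17% + 7% = 24%, and Windward's stake falls to 18%.
Zara controlled Palisade already, so this is not a new person acquiring control; every other person's position is unchanged or reduced.
No new person acquires control, so the clause is not triggered.

No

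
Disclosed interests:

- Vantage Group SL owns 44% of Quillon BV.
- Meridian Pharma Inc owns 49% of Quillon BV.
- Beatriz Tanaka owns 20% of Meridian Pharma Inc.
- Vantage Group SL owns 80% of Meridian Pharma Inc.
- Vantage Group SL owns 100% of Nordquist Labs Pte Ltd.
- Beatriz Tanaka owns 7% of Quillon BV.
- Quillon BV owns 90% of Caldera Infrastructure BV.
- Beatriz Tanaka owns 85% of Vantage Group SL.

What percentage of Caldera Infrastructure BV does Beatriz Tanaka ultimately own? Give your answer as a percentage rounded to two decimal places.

Beatriz reaches Caldera along 4 paths.
Via Quillon: 7% × 90% = 6.3%.
Via Vantage → Quillon: 85% × 44% × 90% = 33.66%.
Via Vantage → Meridian → Quillon: 85% × 80% × 49% × 90% = 29.988%.
Via Meridian → Quillon: 20% × 49% × 90% = 8.82%.
Total: 6.3% + 33.66% + 29.988% + 8.82% = 78.768%.
Rounded: 78.77%.

78.77%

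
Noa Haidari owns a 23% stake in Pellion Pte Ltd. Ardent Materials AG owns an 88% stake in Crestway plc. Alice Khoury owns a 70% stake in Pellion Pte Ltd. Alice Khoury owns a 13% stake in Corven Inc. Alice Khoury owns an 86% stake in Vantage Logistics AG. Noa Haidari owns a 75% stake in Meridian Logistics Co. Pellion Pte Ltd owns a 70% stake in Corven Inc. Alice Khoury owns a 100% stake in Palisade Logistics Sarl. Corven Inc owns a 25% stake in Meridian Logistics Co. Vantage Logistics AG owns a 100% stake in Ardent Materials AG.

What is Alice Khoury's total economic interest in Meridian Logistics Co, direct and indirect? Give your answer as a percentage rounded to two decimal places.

Alice reaches Meridian along 2 paths.
Via Corven: 13% × 25% = 3.25%.
Via Pellion → Corven: 70% × 70% × 25% = 12.25%.
Total: 3.25% + 12.25% = 15.5%.
Rounded: 15.50%.

15.50%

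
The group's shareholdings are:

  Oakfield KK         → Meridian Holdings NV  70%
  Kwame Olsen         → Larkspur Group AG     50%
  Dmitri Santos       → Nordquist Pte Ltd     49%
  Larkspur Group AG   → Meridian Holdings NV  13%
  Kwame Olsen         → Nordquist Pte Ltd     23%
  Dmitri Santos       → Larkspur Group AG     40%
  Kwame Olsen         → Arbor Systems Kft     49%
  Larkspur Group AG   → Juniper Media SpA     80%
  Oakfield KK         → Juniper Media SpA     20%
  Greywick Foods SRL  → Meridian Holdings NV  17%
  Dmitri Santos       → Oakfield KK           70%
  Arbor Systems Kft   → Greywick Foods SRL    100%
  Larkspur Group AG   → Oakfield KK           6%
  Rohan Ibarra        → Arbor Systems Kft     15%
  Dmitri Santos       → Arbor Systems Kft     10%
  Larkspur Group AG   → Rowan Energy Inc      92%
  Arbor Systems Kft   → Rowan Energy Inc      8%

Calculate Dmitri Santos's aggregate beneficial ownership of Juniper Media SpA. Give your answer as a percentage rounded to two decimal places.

Dmitri reaches Juniper along 3 paths.
Via Oakfield: 70% × 20% = 14%.
Via Larkspur → Oakfield: 40% × 6% × 20% = 0.48%.
Via Larkspur: 40% × 80% = 32%.
Total: 14% + 0.48% + 32% = 46.48%.

46.48%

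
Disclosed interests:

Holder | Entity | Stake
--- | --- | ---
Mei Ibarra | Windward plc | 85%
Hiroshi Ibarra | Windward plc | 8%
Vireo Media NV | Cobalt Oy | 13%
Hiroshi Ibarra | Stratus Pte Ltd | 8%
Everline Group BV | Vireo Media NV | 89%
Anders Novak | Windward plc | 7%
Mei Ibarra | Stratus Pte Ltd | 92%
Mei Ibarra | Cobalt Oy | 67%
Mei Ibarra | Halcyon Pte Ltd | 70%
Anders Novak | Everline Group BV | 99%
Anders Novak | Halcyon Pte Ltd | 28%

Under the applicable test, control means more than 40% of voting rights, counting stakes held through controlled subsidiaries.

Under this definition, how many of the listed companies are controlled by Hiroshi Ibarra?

Hiroshi's largest direct stake is 8% in Windward, which does not meet the threshold.
Hiroshi controls 0 companies.

0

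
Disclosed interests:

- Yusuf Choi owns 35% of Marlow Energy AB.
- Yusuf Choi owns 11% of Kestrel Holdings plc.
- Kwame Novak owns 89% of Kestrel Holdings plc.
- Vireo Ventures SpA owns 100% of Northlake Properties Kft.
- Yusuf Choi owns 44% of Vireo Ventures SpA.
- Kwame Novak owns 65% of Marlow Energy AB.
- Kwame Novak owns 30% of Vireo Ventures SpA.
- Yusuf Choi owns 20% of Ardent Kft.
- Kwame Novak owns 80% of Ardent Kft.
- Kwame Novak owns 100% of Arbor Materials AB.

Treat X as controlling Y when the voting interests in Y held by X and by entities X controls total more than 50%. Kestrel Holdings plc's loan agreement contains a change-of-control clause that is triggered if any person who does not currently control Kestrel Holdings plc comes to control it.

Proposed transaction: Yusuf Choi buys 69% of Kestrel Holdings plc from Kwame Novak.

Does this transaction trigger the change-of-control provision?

The purchase adds only to Yusuf's holdings (Kwame's stake shrinks), so Yusuf is the only person who could newly come to control Kestrel.
Yusuf's largest direct stake is 44% in Vireo, which does not meet the threshold, so Yusuf controls no company.
In Kestrel, Yusuf's side holds only 11%, not > 50%.
So before the transaction, Yusuf does not control Kestrel.
After the purchase, Yusuf's direct stake in Kestrel rises to 11% + 69% = 80%, and Kwame's stake falls to 20%.
Yusuf holds 80% of Kestrel, so Yusuf controls Kestrel.
Yusuf did not control Kestrel before and does after, so the clause is triggered.

Yes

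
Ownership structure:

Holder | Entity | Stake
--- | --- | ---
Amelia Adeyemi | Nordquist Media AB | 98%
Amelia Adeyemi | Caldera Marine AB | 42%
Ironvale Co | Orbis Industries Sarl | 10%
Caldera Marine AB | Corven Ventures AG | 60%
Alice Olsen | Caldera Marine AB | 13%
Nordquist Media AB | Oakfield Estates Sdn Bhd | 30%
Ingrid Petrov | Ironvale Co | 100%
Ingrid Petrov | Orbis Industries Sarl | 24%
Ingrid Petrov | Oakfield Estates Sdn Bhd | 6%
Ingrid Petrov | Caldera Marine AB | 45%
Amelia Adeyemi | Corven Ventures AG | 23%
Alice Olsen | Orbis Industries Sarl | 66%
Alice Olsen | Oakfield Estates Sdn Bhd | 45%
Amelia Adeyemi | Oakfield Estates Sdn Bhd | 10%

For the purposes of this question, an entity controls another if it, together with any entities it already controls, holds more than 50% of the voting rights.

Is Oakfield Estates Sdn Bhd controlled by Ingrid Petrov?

Ingrid holds 100% of Ironvale, so Ingrid controls Ironvale.
In Oakfield, Ingrid's side holds only 6%, not > 50%.
So Ingrid does not control Oakfield.

No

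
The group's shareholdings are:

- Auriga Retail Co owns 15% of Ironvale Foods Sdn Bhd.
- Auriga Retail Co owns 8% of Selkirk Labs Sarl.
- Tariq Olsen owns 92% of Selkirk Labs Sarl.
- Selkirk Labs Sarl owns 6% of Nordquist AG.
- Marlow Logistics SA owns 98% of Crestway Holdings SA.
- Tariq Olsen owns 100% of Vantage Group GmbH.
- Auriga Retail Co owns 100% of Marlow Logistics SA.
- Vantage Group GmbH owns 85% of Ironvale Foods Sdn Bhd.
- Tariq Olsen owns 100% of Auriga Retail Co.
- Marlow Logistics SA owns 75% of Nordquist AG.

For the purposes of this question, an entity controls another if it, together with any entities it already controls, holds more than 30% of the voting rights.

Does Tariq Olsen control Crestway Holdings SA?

Yes

Tariq holds 100% of Auriga, so Tariq controls Auriga.
Auriga holds 100% of Marlow, so Tariq controls Marlow.
Marlow holds 98% of Crestway, so Tariq controls Crestway.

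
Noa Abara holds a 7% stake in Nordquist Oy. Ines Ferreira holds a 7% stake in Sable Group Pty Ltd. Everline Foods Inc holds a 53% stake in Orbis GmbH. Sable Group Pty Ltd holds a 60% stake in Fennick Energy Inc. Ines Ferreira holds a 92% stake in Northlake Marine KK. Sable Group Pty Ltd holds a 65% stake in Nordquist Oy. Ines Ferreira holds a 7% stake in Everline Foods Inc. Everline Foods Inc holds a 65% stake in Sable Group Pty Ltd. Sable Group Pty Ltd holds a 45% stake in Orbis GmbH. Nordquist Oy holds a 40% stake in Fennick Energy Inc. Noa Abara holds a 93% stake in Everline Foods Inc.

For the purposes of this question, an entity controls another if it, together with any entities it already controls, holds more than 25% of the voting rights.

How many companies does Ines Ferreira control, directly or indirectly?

Ines holds 92% of Northlake, so Ines controls Northlake.
No other company's threshold is met.
Ines controls 1 company.

1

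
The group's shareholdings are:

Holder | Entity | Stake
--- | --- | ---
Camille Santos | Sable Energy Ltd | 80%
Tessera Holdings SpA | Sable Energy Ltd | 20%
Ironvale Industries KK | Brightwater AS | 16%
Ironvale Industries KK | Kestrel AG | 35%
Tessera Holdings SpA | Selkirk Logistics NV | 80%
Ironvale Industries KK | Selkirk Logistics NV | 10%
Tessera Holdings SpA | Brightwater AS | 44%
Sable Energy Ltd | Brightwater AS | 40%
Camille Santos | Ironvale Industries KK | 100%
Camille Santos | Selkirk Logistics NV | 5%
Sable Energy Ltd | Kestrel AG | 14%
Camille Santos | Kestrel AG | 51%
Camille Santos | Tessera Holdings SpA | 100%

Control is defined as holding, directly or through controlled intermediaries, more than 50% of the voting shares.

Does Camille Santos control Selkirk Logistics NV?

Yes

Camille holds 100% of Ironvale, so Camille controls Ironvale.
Camille holds 100% of Tessera, so Camille controls Tessera.
Camille and Tessera and Ironvale together hold 5% + 80% + 10% = 95% of Selkirk, so Camille controls Selkirk.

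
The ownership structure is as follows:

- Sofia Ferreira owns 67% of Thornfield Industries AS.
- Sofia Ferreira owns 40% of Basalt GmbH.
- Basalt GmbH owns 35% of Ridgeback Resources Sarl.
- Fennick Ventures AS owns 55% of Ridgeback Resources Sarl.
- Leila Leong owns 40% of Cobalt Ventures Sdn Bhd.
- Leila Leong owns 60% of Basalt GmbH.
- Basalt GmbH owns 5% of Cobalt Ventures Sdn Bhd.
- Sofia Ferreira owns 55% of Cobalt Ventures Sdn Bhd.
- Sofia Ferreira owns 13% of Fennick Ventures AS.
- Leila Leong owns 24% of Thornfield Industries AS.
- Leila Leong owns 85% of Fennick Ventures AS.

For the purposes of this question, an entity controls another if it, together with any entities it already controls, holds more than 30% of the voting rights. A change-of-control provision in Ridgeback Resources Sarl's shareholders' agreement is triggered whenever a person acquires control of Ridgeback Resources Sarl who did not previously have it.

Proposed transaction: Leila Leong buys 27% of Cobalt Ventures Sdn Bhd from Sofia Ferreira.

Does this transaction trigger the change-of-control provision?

The purchase adds only to Leila's holdings (Sofia's stake shrinks), so Leila is the only person who could newly come to control Ridgeback.
Leila holds 60% of Basalt, so Leila controls Basalt.
Leila holds 85% of Fennick, so Leila controls Fennick.
Basalt and Fennick together hold 35% + 55% = 90% of Ridgeback, so Leila controls Ridgeback.
So Leila already controls Ridgeback before the transaction.
After the purchase, Leila's direct stake in Cobalt rises to 40% + 27% = 67%, and Sofia's stake falls to 28%.
Leila controlled Ridgeback already, so this is not a new person acquiring control; every other person's position is unchanged or reduced.
No new person acquires control, so the clause is not triggered.

No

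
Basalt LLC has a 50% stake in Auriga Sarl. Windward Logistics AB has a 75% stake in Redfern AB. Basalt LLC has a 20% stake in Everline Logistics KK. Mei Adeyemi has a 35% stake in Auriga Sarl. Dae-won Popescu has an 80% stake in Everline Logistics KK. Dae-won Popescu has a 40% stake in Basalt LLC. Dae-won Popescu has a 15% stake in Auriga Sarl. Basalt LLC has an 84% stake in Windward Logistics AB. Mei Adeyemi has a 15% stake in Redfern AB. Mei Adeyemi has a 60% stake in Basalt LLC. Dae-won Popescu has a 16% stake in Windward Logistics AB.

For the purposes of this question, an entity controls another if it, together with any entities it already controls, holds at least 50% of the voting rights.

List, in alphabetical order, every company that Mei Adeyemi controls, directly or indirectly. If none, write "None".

Mei holds 60% of Basalt, so Mei controls Basalt.
Basalt holds 84% of Windward, so Mei controls Windward.
Windward and Mei together hold 75% + 15% = 90% of Redfern, so Mei controls Redfern.
Basalt and Mei together hold 50% + 35% = 85% of Auriga, so Mei controls Auriga.
No other company's threshold is met.

Auriga Sarl, Basalt LLC, Redfern AB, Windward Logistics AB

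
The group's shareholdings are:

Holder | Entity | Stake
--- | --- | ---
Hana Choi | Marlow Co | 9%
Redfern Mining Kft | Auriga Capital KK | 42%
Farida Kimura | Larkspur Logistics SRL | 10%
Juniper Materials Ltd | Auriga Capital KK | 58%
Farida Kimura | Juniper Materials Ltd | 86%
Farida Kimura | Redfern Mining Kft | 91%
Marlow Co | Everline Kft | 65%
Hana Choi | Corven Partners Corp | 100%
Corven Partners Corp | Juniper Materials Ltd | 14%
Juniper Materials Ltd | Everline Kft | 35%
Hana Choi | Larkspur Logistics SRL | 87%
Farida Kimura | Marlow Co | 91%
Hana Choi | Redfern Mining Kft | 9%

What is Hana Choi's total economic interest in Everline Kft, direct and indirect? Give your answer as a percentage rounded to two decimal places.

Hana reaches Everline along 2 paths.
Via Corven → Juniper: 100% × 14% × 35% = 4.9%.
Via Marlow: 9% × 65% = 5.85%.
Total: 4.9% + 5.85% = 10.75%.

10.75%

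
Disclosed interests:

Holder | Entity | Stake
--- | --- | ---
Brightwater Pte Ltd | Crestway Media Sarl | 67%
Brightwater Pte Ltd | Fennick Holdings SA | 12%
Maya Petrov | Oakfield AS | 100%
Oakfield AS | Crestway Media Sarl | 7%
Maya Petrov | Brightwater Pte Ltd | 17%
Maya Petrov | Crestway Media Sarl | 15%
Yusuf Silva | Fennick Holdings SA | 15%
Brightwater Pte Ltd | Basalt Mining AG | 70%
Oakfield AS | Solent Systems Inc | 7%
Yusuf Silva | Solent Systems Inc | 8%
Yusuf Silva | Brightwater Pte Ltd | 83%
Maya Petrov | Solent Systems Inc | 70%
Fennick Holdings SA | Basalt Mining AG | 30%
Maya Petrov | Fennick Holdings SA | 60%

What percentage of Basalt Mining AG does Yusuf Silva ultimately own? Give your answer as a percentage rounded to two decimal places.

Yusuf reaches Basalt along 3 paths.
Via Brightwater: 83% × 70% = 58.1%.
Via Fennick: 15% × 30% = 4.5%.
Via Brightwater → Fennick: 83% × 12% × 30% = 2.988%.
Total: 58.1% + 4.5% + 2.988% = 65.588%.
Rounded: 65.59%.

65.59%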